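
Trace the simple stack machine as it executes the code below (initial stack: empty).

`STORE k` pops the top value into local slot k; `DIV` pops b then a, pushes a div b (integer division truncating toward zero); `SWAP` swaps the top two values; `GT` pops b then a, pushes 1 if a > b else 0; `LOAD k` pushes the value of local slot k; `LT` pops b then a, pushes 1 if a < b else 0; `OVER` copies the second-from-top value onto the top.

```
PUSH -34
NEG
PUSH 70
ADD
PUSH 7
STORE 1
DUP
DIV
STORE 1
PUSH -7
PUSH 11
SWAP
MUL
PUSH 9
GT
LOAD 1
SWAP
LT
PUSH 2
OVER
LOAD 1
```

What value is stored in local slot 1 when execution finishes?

PUSH -34 -> -34
NEG      -> 34
PUSH 70  -> 34 70
ADD      -> 104
PUSH 7   -> 104 7
STORE 1  -> 104
DUP      -> 104 104
DIV      -> 1
STORE 1  -> (empty)
PUSH -7  -> -7
PUSH 11  -> -7 11
SWAP     -> 11 -7
MUL      -> -77
PUSH 9   -> -77 9
GT       -> 0
LOAD 1   -> 0 1
SWAP     -> 1 0
LT       -> 0
PUSH 2   -> 0 2
OVER     -> 0 2 0
LOAD 1   -> 0 2 0 1

1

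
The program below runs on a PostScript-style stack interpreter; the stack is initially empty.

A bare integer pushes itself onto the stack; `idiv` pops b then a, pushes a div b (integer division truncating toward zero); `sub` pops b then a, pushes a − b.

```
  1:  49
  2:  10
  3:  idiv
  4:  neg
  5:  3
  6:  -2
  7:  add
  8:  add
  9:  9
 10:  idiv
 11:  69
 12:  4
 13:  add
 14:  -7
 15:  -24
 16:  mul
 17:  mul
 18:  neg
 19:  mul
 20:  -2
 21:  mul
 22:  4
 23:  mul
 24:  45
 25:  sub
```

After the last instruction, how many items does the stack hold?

49    49
10    49 10
idiv  4
neg   -4
3     -4 3
-2    -4 3 -2
add   -4 1
add   -3
9     -3 9
idiv  0
69    0 69
4     0 69 4
add   0 73
-7    0 73 -7
-24   0 73 -7 -24
mul   0 73 168
mul   0 12264
neg   0 -12264
mul   0
-2    0 -2
mul   0
4     0 4
mul   0
45    0 45
sub   -45

1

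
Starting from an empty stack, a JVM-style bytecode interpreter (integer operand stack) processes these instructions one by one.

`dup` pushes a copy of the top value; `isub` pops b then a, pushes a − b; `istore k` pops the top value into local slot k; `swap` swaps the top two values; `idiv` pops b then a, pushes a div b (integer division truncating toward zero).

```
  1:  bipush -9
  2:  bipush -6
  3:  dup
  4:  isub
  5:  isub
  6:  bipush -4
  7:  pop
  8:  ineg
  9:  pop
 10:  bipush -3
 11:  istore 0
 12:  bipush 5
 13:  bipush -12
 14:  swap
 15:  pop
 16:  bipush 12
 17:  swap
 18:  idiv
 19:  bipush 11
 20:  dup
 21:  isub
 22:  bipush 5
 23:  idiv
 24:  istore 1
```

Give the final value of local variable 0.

-3

bipush -9  : [-9]
bipush -6  : [-9, -6]
dup        : [-9, -6, -6]
isub       : [-9, 0]
isub       : [-9]
bipush -4  : [-9, -4]
pop        : [-9]
ineg       : [9]
pop        : []
bipush -3  : [-3]
istore 0   : []
bipush 5   : [5]
bipush -12 : [5, -12]
swap       : [-12, 5]
pop        : [-12]
bipush 12  : [-12, 12]
swap       : [12, -12]
idiv       : [-1]
bipush 11  : [-1, 11]
dup        : [-1, 11, 11]
isub       : [-1, 0]
bipush 5   : [-1, 0, 5]
idiv       : [-1, 0]
istore 1   : [-1]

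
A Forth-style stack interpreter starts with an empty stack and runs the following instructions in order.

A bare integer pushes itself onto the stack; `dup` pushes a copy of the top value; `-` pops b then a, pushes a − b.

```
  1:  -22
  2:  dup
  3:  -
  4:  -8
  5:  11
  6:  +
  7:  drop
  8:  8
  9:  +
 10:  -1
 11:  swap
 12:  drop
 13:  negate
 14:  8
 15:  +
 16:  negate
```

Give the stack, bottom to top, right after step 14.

-22     [-22]
dup     [-22, -22]
-       [0]
-8      [0, -8]
11      [0, -8, 11]
+       [0, 3]
drop    [0]
8       [0, 8]
+       [8]
-1      [8, -1]
swap    [-1, 8]
drop    [-1]
negate  [1]
8       [1, 8]

[1, 8]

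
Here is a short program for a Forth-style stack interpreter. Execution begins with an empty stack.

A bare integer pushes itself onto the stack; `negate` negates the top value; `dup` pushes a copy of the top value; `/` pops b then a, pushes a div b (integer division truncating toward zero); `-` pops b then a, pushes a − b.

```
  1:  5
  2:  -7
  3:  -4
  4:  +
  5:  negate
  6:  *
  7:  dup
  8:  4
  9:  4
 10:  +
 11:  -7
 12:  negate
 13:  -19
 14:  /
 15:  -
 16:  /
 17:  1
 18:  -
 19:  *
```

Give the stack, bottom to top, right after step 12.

5      -> [5]
-7     -> [5, -7]
-4     -> [5, -7, -4]
+      -> [5, -11]
negate -> [5, 11]
*      -> [55]
dup    -> [55, 55]
4      -> [55, 55, 4]
4      -> [55, 55, 4, 4]
+      -> [55, 55, 8]
-7     -> [55, 55, 8, -7]
negate -> [55, 55, 8, 7]

[55, 55, 8, 7]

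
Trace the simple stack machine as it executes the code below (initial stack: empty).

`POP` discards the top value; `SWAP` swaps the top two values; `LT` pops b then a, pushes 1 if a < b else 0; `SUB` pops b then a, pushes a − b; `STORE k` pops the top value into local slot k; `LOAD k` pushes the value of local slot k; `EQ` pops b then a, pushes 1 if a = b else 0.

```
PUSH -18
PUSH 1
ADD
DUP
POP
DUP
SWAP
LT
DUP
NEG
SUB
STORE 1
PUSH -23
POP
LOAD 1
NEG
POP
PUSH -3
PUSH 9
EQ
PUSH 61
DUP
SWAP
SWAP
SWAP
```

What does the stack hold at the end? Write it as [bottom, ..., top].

[0, 61, 61]

PUSH -18 -> -18
PUSH 1   -> -18 1
ADD      -> -17
DUP      -> -17 -17
POP      -> -17
DUP      -> -17 -17
SWAP     -> -17 -17
LT       -> 0
DUP      -> 0 0
NEG      -> 0 0
SUB      -> 0
STORE 1  -> (empty)
PUSH -23 -> -23
POP      -> (empty)
LOAD 1   -> 0
NEG      -> 0
POP      -> (empty)
PUSH -3  -> -3
PUSH 9   -> -3 9
EQ       -> 0
PUSH 61  -> 0 61
DUP      -> 0 61 61
SWAP     -> 0 61 61
SWAP     -> 0 61 61
SWAP     -> 0 61 61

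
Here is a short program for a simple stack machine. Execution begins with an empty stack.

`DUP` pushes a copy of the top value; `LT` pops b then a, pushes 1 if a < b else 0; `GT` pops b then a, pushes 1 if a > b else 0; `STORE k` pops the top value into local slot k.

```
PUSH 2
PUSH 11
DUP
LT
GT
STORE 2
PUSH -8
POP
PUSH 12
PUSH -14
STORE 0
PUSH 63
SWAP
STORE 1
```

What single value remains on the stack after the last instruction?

PUSH 2   : [2]
PUSH 11  : [2, 11]
DUP      : [2, 11, 11]
LT       : [2, 0]
GT       : [1]
STORE 2  : []
PUSH -8  : [-8]
POP      : []
PUSH 12  : [12]
PUSH -14 : [12, -14]
STORE 0  : [12]
PUSH 63  : [12, 63]
SWAP     : [63, 12]
STORE 1  : [63]

63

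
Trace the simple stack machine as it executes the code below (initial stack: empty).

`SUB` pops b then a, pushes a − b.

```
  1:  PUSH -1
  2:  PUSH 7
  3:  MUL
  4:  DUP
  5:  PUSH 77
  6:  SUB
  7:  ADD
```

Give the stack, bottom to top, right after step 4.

[-7, -7]

PUSH -1 -> -1
PUSH 7  -> -1 7
MUL     -> -7
DUP     -> -7 -7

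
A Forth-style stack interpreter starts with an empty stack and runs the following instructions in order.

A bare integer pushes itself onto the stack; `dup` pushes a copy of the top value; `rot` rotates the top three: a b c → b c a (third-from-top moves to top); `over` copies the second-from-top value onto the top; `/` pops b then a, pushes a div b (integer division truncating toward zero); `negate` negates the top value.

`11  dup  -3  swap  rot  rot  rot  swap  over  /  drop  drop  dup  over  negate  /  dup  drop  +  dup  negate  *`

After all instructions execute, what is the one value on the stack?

11     → 11
dup    → 11 11
-3     → 11 11 -3
swap   → 11 -3 11
rot    → -3 11 11
rot    → 11 11 -3
rot    → 11 -3 11
swap   → 11 11 -3
over   → 11 11 -3 11
/      → 11 11 0
drop   → 11 11
drop   → 11
dup    → 11 11
over   → 11 11 11
negate → 11 11 -11
/      → 11 -1
dup    → 11 -1 -1
drop   → 11 -1
+      → 10
dup    → 10 10
negate → 10 -10
*      → -100

-100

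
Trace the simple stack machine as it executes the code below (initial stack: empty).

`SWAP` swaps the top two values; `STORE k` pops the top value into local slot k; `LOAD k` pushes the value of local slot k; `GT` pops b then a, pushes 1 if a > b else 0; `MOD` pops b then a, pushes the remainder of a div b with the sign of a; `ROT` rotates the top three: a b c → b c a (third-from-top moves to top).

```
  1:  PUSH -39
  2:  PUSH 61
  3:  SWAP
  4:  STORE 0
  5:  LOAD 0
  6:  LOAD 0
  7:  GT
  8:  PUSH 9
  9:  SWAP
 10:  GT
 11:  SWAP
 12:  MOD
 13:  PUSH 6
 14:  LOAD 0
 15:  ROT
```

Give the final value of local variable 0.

-39

PUSH -39 -> -39
PUSH 61  -> -39 61
SWAP     -> 61 -39
STORE 0  -> 61
LOAD 0   -> 61 -39
LOAD 0   -> 61 -39 -39
GT       -> 61 0
PUSH 9   -> 61 0 9
SWAP     -> 61 9 0
GT       -> 61 1
SWAP     -> 1 61
MOD      -> 1
PUSH 6   -> 1 6
LOAD 0   -> 1 6 -39
ROT      -> 6 -39 1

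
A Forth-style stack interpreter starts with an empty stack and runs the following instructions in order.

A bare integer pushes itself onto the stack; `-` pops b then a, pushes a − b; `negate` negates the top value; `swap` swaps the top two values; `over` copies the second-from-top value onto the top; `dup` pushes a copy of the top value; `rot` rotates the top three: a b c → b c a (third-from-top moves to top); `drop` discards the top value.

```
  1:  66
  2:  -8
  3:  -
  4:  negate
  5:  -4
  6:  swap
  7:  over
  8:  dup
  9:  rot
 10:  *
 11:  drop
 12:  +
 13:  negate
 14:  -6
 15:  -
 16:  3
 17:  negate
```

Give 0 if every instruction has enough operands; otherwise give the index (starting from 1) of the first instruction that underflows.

0

66     -> [66]
-8     -> [66, -8]
-      -> [74]
negate -> [-74]
-4     -> [-74, -4]
swap   -> [-4, -74]
over   -> [-4, -74, -4]
dup    -> [-4, -74, -4, -4]
rot    -> [-4, -4, -4, -74]
*      -> [-4, -4, 296]
drop   -> [-4, -4]
+      -> [-8]
negate -> [8]
-6     -> [8, -6]
-      -> [14]
3      -> [14, 3]
negate -> [14, -3]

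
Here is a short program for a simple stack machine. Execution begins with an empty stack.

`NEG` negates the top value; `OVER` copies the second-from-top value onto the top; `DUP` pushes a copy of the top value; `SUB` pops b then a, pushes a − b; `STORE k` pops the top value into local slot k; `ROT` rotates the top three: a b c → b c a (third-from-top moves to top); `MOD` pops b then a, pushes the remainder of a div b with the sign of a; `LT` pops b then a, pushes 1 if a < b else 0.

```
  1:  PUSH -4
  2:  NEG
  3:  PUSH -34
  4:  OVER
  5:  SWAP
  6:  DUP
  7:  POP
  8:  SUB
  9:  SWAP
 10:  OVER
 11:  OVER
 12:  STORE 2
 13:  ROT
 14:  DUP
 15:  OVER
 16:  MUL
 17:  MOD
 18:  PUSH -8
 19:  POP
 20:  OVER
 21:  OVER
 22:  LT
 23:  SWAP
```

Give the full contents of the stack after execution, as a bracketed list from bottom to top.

PUSH -4  : -4
NEG      : 4
PUSH -34 : 4 -34
OVER     : 4 -34 4
SWAP     : 4 4 -34
DUP      : 4 4 -34 -34
POP      : 4 4 -34
SUB      : 4 38
SWAP     : 38 4
OVER     : 38 4 38
OVER     : 38 4 38 4
STORE 2  : 38 4 38
ROT      : 4 38 38
DUP      : 4 38 38 38
OVER     : 4 38 38 38 38
MUL      : 4 38 38 1444
MOD      : 4 38 38
PUSH -8  : 4 38 38 -8
POP      : 4 38 38
OVER     : 4 38 38 38
OVER     : 4 38 38 38 38
LT       : 4 38 38 0
SWAP     : 4 38 0 38

[4, 38, 0, 38]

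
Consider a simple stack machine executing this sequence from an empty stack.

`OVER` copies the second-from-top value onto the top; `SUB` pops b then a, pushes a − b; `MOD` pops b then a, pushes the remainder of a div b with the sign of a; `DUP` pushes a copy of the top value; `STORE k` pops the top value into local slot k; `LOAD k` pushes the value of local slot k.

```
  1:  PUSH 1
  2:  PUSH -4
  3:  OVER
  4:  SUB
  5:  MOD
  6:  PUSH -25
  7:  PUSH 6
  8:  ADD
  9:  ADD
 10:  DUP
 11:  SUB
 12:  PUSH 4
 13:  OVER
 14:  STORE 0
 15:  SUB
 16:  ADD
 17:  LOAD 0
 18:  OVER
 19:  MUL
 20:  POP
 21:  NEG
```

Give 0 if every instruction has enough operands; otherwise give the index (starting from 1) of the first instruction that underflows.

PUSH 1   : 1
PUSH -4  : 1 -4
OVER     : 1 -4 1
SUB      : 1 -5
MOD      : 1
PUSH -25 : 1 -25
PUSH 6   : 1 -25 6
ADD      : 1 -19
ADD      : -18
DUP      : -18 -18
SUB      : 0
PUSH 4   : 0 4
OVER     : 0 4 0
STORE 0  : 0 4
SUB      : -4
ADD  — needs 2 operands, stack has 1 → underflow

16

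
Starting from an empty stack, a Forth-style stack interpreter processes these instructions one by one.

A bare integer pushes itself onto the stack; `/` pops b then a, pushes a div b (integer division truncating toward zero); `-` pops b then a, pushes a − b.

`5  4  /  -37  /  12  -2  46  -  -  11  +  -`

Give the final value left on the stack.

5   : 5
4   : 5 4
/   : 1
-37 : 1 -37
/   : 0
12  : 0 12
-2  : 0 12 -2
46  : 0 12 -2 46
-   : 0 12 -48
-   : 0 60
11  : 0 60 11
+   : 0 71
-   : -71

-71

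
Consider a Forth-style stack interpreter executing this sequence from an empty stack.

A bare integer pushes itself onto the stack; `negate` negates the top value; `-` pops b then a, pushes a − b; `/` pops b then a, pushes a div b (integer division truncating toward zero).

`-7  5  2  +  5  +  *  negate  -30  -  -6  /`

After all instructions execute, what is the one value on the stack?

-19

-7     -> [-7]
5      -> [-7, 5]
2      -> [-7, 5, 2]
+      -> [-7, 7]
5      -> [-7, 7, 5]
+      -> [-7, 12]
*      -> [-84]
negate -> [84]
-30    -> [84, -30]
-      -> [114]
-6     -> [114, -6]
/      -> [-19]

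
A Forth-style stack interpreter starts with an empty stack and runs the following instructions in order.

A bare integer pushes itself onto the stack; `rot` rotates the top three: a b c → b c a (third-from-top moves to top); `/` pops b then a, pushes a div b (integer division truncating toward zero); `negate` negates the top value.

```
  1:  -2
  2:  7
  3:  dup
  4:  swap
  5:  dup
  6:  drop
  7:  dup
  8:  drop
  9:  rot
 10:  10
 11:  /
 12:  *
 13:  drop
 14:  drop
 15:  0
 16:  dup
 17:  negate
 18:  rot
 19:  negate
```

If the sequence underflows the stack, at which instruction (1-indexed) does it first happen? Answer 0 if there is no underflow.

-2     : -2
7      : -2 7
dup    : -2 7 7
swap   : -2 7 7
dup    : -2 7 7 7
drop   : -2 7 7
dup    : -2 7 7 7
drop   : -2 7 7
rot    : 7 7 -2
10     : 7 7 -2 10
/      : 7 7 0
*      : 7 0
drop   : 7
drop   : (empty)
0      : 0
dup    : 0 0
negate : 0 0
rot  — needs 3 operands, stack has 2 → underflow

18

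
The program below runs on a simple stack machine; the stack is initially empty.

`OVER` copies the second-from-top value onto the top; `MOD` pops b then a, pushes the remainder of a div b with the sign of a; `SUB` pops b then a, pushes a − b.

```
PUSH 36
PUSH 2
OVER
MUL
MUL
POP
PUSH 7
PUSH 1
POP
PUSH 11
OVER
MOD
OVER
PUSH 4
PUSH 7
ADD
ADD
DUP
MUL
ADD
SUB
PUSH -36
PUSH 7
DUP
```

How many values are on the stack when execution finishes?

PUSH 36  -> 36
PUSH 2   -> 36 2
OVER     -> 36 2 36
MUL      -> 36 72
MUL      -> 2592
POP      -> (empty)
PUSH 7   -> 7
PUSH 1   -> 7 1
POP      -> 7
PUSH 11  -> 7 11
OVER     -> 7 11 7
MOD      -> 7 4
OVER     -> 7 4 7
PUSH 4   -> 7 4 7 4
PUSH 7   -> 7 4 7 4 7
ADD      -> 7 4 7 11
ADD      -> 7 4 18
DUP      -> 7 4 18 18
MUL      -> 7 4 324
ADD      -> 7 328
SUB      -> -321
PUSH -36 -> -321 -36
PUSH 7   -> -321 -36 7
DUP      -> -321 -36 7 7

4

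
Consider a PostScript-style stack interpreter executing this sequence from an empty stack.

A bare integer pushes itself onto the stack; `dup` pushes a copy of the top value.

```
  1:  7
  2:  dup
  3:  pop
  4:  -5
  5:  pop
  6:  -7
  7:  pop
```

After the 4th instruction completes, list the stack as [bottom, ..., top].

[7, -5]

7    7
dup  7 7
pop  7
-5   7 -5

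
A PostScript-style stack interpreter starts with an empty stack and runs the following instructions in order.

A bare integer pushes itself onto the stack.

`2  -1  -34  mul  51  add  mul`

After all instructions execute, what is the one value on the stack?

2   -> [2]
-1  -> [2, -1]
-34 -> [2, -1, -34]
mul -> [2, 34]
51  -> [2, 34, 51]
add -> [2, 85]
mul -> [170]

170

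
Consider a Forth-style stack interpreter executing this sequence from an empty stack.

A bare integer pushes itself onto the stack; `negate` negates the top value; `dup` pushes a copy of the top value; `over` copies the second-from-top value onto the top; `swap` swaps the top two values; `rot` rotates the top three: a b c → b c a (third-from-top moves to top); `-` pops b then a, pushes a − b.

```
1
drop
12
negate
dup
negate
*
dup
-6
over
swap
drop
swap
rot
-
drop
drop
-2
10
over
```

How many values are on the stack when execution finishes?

1      : 1
drop   : (empty)
12     : 12
negate : -12
dup    : -12 -12
negate : -12 12
*      : -144
dup    : -144 -144
-6     : -144 -144 -6
over   : -144 -144 -6 -144
swap   : -144 -144 -144 -6
drop   : -144 -144 -144
swap   : -144 -144 -144
rot    : -144 -144 -144
-      : -144 0
drop   : -144
drop   : (empty)
-2     : -2
10     : -2 10
over   : -2 10 -2

3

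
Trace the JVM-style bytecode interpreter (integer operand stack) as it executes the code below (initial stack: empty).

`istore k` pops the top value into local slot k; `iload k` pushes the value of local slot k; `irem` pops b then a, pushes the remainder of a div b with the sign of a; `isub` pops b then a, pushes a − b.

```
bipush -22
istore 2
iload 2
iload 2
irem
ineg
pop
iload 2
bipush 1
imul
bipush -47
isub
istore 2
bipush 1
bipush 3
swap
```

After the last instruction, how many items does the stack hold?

bipush -22 → -22
istore 2   → (empty)
iload 2    → -22
iload 2    → -22 -22
irem       → 0
ineg       → 0
pop        → (empty)
iload 2    → -22
bipush 1   → -22 1
imul       → -22
bipush -47 → -22 -47
isub       → 25
istore 2   → (empty)
bipush 1   → 1
bipush 3   → 1 3
swap       → 3 1

2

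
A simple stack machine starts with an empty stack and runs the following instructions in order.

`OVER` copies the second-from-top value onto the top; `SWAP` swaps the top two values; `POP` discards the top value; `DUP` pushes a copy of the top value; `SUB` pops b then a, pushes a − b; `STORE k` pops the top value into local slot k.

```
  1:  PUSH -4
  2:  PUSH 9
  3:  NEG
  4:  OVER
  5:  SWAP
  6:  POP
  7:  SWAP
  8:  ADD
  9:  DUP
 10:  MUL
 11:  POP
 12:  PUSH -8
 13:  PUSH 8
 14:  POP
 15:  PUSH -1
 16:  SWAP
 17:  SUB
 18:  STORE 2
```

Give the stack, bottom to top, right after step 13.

PUSH -4 → -4
PUSH 9  → -4 9
NEG     → -4 -9
OVER    → -4 -9 -4
SWAP    → -4 -4 -9
POP     → -4 -4
SWAP    → -4 -4
ADD     → -8
DUP     → -8 -8
MUL     → 64
POP     → (empty)
PUSH -8 → -8
PUSH 8  → -8 8

[-8, 8]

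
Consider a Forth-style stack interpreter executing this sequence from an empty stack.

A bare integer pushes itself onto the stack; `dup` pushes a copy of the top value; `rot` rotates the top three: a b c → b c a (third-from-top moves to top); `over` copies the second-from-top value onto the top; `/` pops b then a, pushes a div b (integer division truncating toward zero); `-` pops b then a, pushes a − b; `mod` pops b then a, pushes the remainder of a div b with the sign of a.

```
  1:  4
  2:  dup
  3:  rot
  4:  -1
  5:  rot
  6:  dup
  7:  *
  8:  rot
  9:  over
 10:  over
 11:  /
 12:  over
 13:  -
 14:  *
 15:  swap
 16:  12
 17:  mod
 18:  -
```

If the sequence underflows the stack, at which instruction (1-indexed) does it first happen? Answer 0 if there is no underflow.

4   -> [4]
dup -> [4, 4]
rot  — needs 3 operands, stack has 2 → underflow

3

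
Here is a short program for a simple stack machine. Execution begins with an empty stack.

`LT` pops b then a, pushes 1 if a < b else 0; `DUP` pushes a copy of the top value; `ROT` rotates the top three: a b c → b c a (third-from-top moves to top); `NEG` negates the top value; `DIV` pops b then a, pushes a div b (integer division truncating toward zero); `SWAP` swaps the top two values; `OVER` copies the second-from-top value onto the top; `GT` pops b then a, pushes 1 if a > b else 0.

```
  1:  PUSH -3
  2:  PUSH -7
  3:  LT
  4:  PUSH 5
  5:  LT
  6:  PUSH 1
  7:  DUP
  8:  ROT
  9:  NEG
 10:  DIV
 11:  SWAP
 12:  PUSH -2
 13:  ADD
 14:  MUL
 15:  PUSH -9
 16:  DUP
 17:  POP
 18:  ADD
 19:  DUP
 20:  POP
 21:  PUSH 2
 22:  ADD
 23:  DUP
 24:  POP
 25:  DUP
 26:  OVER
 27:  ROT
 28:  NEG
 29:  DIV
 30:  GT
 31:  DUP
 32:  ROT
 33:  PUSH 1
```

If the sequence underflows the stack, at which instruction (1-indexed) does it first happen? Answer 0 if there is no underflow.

PUSH -3  -3
PUSH -7  -3 -7
LT       0
PUSH 5   0 5
LT       1
PUSH 1   1 1
DUP      1 1 1
ROT      1 1 1
NEG      1 1 -1
DIV      1 -1
SWAP     -1 1
PUSH -2  -1 1 -2
ADD      -1 -1
MUL      1
PUSH -9  1 -9
DUP      1 -9 -9
POP      1 -9
ADD      -8
DUP      -8 -8
POP      -8
PUSH 2   -8 2
ADD      -6
DUP      -6 -6
POP      -6
DUP      -6 -6
OVER     -6 -6 -6
ROT      -6 -6 -6
NEG      -6 -6 6
DIV      -6 -1
GT       0
DUP      0 0
ROT  — needs 3 operands, stack has 2 → underflow

32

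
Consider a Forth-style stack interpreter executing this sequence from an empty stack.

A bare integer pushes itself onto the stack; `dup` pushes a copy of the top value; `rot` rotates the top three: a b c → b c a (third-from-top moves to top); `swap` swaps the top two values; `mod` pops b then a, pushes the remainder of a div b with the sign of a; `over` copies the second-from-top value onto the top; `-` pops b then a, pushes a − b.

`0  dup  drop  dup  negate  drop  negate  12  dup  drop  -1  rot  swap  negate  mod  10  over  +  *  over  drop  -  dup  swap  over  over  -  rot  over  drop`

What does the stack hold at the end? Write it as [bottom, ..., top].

0      → 0
dup    → 0 0
drop   → 0
dup    → 0 0
negate → 0 0
drop   → 0
negate → 0
12     → 0 12
dup    → 0 12 12
drop   → 0 12
-1     → 0 12 -1
rot    → 12 -1 0
swap   → 12 0 -1
negate → 12 0 1
mod    → 12 0
10     → 12 0 10
over   → 12 0 10 0
+      → 12 0 10
*      → 12 0
over   → 12 0 12
drop   → 12 0
-      → 12
dup    → 12 12
swap   → 12 12
over   → 12 12 12
over   → 12 12 12 12
-      → 12 12 0
rot    → 12 0 12
over   → 12 0 12 0
drop   → 12 0 12

[12, 0, 12]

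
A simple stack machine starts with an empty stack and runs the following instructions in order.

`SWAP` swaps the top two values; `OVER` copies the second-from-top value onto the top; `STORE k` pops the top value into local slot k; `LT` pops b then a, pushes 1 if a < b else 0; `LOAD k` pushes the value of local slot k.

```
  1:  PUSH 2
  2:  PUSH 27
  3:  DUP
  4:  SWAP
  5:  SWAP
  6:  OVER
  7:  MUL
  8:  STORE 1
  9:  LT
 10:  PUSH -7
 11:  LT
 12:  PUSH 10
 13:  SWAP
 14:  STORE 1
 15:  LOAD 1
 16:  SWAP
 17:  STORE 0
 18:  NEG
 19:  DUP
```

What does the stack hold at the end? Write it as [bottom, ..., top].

PUSH 2  -> [2]
PUSH 27 -> [2, 27]
DUP     -> [2, 27, 27]
SWAP    -> [2, 27, 27]
SWAP    -> [2, 27, 27]
OVER    -> [2, 27, 27, 27]
MUL     -> [2, 27, 729]
STORE 1 -> [2, 27]
LT      -> [1]
PUSH -7 -> [1, -7]
LT      -> [0]
PUSH 10 -> [0, 10]
SWAP    -> [10, 0]
STORE 1 -> [10]
LOAD 1  -> [10, 0]
SWAP    -> [0, 10]
STORE 0 -> [0]
NEG     -> [0]
DUP     -> [0, 0]

[0, 0]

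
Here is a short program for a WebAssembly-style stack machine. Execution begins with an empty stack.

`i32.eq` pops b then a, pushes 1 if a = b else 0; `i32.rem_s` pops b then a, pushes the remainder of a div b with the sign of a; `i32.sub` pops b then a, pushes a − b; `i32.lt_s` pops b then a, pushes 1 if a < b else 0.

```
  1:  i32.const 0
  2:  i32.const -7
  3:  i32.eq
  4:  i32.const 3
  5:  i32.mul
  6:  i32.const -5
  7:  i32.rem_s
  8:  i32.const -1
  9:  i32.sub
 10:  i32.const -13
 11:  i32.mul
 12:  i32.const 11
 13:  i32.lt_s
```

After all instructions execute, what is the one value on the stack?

1

i32.const 0   → 0
i32.const -7  → 0 -7
i32.eq        → 0
i32.const 3   → 0 3
i32.mul       → 0
i32.const -5  → 0 -5
i32.rem_s     → 0
i32.const -1  → 0 -1
i32.sub       → 1
i32.const -13 → 1 -13
i32.mul       → -13
i32.const 11  → -13 11
i32.lt_s      → 1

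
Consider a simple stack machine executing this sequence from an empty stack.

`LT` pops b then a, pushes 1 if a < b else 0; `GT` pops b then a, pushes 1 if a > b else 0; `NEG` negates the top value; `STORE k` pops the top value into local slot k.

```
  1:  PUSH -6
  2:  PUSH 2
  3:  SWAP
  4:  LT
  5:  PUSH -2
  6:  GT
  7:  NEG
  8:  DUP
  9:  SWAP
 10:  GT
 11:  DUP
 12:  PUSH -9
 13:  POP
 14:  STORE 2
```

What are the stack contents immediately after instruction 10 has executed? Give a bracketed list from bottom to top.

PUSH -6 → -6
PUSH 2  → -6 2
SWAP    → 2 -6
LT      → 0
PUSH -2 → 0 -2
GT      → 1
NEG     → -1
DUP     → -1 -1
SWAP    → -1 -1
GT      → 0

[0]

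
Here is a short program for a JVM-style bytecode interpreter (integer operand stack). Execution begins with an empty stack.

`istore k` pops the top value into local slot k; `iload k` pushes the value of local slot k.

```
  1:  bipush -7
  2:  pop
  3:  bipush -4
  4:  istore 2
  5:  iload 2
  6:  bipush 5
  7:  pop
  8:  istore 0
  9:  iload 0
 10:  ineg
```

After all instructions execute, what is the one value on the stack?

bipush -7  [-7]
pop        []
bipush -4  [-4]
istore 2   []
iload 2    [-4]
bipush 5   [-4, 5]
pop        [-4]
istore 0   []
iload 0    [-4]
ineg       [4]

4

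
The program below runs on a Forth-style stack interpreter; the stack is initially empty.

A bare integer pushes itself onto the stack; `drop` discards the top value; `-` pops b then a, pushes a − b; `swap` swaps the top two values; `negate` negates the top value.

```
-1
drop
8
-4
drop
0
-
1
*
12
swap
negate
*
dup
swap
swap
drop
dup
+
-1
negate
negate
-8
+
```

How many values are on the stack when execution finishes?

2

-1     -> [-1]
drop   -> []
8      -> [8]
-4     -> [8, -4]
drop   -> [8]
0      -> [8, 0]
-      -> [8]
1      -> [8, 1]
*      -> [8]
12     -> [8, 12]
swap   -> [12, 8]
negate -> [12, -8]
*      -> [-96]
dup    -> [-96, -96]
swap   -> [-96, -96]
swap   -> [-96, -96]
drop   -> [-96]
dup    -> [-96, -96]
+      -> [-192]
-1     -> [-192, -1]
negate -> [-192, 1]
negate -> [-192, -1]
-8     -> [-192, -1, -8]
+      -> [-192, -9]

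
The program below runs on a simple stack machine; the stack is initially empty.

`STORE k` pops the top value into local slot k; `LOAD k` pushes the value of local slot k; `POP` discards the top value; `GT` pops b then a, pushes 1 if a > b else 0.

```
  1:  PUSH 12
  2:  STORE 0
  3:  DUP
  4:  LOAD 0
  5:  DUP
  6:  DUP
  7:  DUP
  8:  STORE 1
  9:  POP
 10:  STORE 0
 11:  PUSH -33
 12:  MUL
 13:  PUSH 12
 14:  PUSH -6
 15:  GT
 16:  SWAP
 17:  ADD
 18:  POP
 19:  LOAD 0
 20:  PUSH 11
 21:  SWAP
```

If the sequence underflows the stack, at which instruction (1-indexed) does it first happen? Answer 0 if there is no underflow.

3

PUSH 12 → 12
STORE 0 → (empty)
DUP  — needs 1 operand, stack has 0 → underflow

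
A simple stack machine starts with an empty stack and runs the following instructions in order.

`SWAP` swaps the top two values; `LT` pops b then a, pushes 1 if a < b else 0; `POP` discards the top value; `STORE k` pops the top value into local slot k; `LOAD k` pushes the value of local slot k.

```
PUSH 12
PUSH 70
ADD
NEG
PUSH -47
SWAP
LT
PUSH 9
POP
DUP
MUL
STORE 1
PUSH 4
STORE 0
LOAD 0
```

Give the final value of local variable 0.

PUSH 12  -> 12
PUSH 70  -> 12 70
ADD      -> 82
NEG      -> -82
PUSH -47 -> -82 -47
SWAP     -> -47 -82
LT       -> 0
PUSH 9   -> 0 9
POP      -> 0
DUP      -> 0 0
MUL      -> 0
STORE 1  -> (empty)
PUSH 4   -> 4
STORE 0  -> (empty)
LOAD 0   -> 4

4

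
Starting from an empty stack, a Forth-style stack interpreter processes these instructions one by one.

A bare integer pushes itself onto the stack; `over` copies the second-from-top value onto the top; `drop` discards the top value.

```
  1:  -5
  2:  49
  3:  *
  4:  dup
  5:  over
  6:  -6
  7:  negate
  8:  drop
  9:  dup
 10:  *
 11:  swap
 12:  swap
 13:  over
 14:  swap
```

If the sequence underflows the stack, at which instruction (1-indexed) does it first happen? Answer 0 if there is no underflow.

-5     -> -5
49     -> -5 49
*      -> -245
dup    -> -245 -245
over   -> -245 -245 -245
-6     -> -245 -245 -245 -6
negate -> -245 -245 -245 6
drop   -> -245 -245 -245
dup    -> -245 -245 -245 -245
*      -> -245 -245 60025
swap   -> -245 60025 -245
swap   -> -245 -245 60025
over   -> -245 -245 60025 -245
swap   -> -245 -245 -245 60025

0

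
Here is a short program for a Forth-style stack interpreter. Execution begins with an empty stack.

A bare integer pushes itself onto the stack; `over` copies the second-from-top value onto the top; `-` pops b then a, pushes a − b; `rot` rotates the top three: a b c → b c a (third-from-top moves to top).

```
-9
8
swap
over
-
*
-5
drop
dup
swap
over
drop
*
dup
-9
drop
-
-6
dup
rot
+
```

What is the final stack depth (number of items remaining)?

-9   -> [-9]
8    -> [-9, 8]
swap -> [8, -9]
over -> [8, -9, 8]
-    -> [8, -17]
*    -> [-136]
-5   -> [-136, -5]
drop -> [-136]
dup  -> [-136, -136]
swap -> [-136, -136]
over -> [-136, -136, -136]
drop -> [-136, -136]
*    -> [18496]
dup  -> [18496, 18496]
-9   -> [18496, 18496, -9]
drop -> [18496, 18496]
-    -> [0]
-6   -> [0, -6]
dup  -> [0, -6, -6]
rot  -> [-6, -6, 0]
+    -> [-6, -6]

2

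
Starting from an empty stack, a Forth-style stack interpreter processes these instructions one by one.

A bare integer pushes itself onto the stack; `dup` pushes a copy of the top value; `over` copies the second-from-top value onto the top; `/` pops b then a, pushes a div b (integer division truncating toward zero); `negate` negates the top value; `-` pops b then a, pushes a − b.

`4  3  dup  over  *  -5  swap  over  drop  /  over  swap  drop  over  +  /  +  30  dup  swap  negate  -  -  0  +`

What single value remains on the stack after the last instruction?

-56

4      -> [4]
3      -> [4, 3]
dup    -> [4, 3, 3]
over   -> [4, 3, 3, 3]
*      -> [4, 3, 9]
-5     -> [4, 3, 9, -5]
swap   -> [4, 3, -5, 9]
over   -> [4, 3, -5, 9, -5]
drop   -> [4, 3, -5, 9]
/      -> [4, 3, 0]
over   -> [4, 3, 0, 3]
swap   -> [4, 3, 3, 0]
drop   -> [4, 3, 3]
over   -> [4, 3, 3, 3]
+      -> [4, 3, 6]
/      -> [4, 0]
+      -> [4]
30     -> [4, 30]
dup    -> [4, 30, 30]
swap   -> [4, 30, 30]
negate -> [4, 30, -30]
-      -> [4, 60]
-      -> [-56]
0      -> [-56, 0]
+      -> [-56]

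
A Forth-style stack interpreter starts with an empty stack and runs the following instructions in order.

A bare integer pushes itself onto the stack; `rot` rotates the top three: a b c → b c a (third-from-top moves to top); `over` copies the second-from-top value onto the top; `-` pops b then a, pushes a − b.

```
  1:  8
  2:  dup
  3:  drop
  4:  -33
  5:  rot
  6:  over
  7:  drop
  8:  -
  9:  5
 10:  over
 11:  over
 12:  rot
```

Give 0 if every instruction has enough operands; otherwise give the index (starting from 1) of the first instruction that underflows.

8    → 8
dup  → 8 8
drop → 8
-33  → 8 -33
rot  — needs 3 operands, stack has 2 → underflow

5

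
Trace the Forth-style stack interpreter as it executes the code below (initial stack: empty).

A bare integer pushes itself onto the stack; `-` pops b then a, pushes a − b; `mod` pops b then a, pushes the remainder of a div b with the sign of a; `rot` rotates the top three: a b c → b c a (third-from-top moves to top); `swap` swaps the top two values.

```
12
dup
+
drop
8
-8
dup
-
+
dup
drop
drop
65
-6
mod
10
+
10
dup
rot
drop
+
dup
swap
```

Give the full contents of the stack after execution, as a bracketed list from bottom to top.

[20, 20]

12   → [12]
dup  → [12, 12]
+    → [24]
drop → []
8    → [8]
-8   → [8, -8]
dup  → [8, -8, -8]
-    → [8, 0]
+    → [8]
dup  → [8, 8]
drop → [8]
drop → []
65   → [65]
-6   → [65, -6]
mod  → [5]
10   → [5, 10]
+    → [15]
10   → [15, 10]
dup  → [15, 10, 10]
rot  → [10, 10, 15]
drop → [10, 10]
+    → [20]
dup  → [20, 20]
swap → [20, 20]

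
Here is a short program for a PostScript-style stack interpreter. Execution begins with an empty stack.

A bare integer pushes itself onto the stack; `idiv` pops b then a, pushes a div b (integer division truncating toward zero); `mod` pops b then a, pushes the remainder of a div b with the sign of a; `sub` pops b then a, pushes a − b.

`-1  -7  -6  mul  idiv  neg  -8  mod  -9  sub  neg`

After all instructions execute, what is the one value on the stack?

-9

-1   → -1
-7   → -1 -7
-6   → -1 -7 -6
mul  → -1 42
idiv → 0
neg  → 0
-8   → 0 -8
mod  → 0
-9   → 0 -9
sub  → 9
neg  → -9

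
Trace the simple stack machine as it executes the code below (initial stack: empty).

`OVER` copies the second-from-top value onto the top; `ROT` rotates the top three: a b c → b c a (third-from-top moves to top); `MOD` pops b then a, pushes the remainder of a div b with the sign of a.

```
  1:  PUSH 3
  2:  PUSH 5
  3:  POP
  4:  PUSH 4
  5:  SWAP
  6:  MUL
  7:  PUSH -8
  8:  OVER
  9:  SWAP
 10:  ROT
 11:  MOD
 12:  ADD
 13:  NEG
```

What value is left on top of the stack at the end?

PUSH 3  → 3
PUSH 5  → 3 5
POP     → 3
PUSH 4  → 3 4
SWAP    → 4 3
MUL     → 12
PUSH -8 → 12 -8
OVER    → 12 -8 12
SWAP    → 12 12 -8
ROT     → 12 -8 12
MOD     → 12 -8
ADD     → 4
NEG     → -4

-4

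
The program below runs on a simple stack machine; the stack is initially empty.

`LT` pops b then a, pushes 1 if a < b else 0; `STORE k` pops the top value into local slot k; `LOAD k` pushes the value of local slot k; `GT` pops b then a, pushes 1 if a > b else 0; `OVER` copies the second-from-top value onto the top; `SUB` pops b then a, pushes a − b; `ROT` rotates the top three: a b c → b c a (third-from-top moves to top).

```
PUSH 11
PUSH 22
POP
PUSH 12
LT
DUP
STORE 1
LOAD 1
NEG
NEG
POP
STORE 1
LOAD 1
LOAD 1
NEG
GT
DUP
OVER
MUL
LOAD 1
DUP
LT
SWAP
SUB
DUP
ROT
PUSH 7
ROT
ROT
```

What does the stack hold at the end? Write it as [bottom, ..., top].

[-1, 7, -1, 1]

PUSH 11 -> 11
PUSH 22 -> 11 22
POP     -> 11
PUSH 12 -> 11 12
LT      -> 1
DUP     -> 1 1
STORE 1 -> 1
LOAD 1  -> 1 1
NEG     -> 1 -1
NEG     -> 1 1
POP     -> 1
STORE 1 -> (empty)
LOAD 1  -> 1
LOAD 1  -> 1 1
NEG     -> 1 -1
GT      -> 1
DUP     -> 1 1
OVER    -> 1 1 1
MUL     -> 1 1
LOAD 1  -> 1 1 1
DUP     -> 1 1 1 1
LT      -> 1 1 0
SWAP    -> 1 0 1
SUB     -> 1 -1
DUP     -> 1 -1 -1
ROT     -> -1 -1 1
PUSH 7  -> -1 -1 1 7
ROT     -> -1 1 7 -1
ROT     -> -1 7 -1 1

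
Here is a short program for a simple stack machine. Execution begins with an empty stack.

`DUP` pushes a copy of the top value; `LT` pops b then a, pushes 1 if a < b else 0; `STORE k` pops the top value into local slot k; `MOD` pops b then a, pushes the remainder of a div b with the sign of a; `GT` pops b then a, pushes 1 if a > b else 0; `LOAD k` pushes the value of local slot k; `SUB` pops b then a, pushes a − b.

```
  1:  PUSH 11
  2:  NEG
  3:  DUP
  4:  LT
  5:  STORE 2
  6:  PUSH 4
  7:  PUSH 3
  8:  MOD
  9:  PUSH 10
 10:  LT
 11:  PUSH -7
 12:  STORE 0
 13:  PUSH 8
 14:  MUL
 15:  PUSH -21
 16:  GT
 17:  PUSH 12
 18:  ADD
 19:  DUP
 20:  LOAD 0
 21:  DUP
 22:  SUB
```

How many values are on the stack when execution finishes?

PUSH 11  → 11
NEG      → -11
DUP      → -11 -11
LT       → 0
STORE 2  → (empty)
PUSH 4   → 4
PUSH 3   → 4 3
MOD      → 1
PUSH 10  → 1 10
LT       → 1
PUSH -7  → 1 -7
STORE 0  → 1
PUSH 8   → 1 8
MUL      → 8
PUSH -21 → 8 -21
GT       → 1
PUSH 12  → 1 12
ADD      → 13
DUP      → 13 13
LOAD 0   → 13 13 -7
DUP      → 13 13 -7 -7
SUB      → 13 13 0

3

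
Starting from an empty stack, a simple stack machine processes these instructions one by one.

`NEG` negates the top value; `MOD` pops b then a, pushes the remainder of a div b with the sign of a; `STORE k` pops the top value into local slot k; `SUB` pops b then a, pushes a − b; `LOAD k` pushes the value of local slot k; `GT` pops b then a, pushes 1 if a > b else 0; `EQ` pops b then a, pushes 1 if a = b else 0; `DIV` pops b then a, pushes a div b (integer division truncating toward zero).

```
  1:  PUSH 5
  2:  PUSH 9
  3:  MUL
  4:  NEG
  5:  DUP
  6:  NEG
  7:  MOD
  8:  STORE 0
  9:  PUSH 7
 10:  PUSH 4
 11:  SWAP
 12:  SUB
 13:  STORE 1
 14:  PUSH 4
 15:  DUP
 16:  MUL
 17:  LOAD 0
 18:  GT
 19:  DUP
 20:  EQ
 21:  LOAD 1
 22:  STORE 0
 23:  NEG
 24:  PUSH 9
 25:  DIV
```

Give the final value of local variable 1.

PUSH 5  : [5]
PUSH 9  : [5, 9]
MUL     : [45]
NEG     : [-45]
DUP     : [-45, -45]
NEG     : [-45, 45]
MOD     : [0]
STORE 0 : []
PUSH 7  : [7]
PUSH 4  : [7, 4]
SWAP    : [4, 7]
SUB     : [-3]
STORE 1 : []
PUSH 4  : [4]
DUP     : [4, 4]
MUL     : [16]
LOAD 0  : [16, 0]
GT      : [1]
DUP     : [1, 1]
EQ      : [1]
LOAD 1  : [1, -3]
STORE 0 : [1]
NEG     : [-1]
PUSH 9  : [-1, 9]
DIV     : [0]

-3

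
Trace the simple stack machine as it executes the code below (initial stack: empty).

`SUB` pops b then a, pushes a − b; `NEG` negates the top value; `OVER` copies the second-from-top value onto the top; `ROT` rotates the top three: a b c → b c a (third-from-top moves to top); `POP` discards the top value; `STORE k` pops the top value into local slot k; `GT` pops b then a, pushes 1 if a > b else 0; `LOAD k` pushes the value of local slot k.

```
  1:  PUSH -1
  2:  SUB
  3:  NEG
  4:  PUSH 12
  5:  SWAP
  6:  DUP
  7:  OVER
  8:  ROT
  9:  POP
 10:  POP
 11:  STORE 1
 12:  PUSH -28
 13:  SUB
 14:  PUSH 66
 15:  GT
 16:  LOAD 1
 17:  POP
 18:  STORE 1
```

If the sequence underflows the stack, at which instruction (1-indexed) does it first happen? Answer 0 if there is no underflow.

2

PUSH -1 -> [-1]
SUB  — needs 2 operands, stack has 1 → underflow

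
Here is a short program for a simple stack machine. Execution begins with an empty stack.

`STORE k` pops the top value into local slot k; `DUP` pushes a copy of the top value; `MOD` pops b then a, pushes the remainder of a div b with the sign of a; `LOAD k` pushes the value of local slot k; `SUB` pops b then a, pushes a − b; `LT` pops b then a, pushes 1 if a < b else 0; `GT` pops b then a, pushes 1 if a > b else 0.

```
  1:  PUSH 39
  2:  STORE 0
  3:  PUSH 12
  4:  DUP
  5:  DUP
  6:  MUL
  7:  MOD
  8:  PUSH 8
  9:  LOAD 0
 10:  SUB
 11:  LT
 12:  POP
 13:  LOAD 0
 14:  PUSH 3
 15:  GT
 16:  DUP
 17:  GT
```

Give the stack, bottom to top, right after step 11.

PUSH 39 : [39]
STORE 0 : []
PUSH 12 : [12]
DUP     : [12, 12]
DUP     : [12, 12, 12]
MUL     : [12, 144]
MOD     : [12]
PUSH 8  : [12, 8]
LOAD 0  : [12, 8, 39]
SUB     : [12, -31]
LT      : [0]

[0]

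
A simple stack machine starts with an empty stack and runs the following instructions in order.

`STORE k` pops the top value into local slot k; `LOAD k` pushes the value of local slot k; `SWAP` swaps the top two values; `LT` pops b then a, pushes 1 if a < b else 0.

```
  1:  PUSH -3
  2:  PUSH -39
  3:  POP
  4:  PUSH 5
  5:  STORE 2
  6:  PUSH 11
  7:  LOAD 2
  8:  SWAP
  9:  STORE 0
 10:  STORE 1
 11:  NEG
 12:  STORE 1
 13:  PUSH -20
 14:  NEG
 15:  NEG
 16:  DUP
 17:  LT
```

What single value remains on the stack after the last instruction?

PUSH -3  -> [-3]
PUSH -39 -> [-3, -39]
POP      -> [-3]
PUSH 5   -> [-3, 5]
STORE 2  -> [-3]
PUSH 11  -> [-3, 11]
LOAD 2   -> [-3, 11, 5]
SWAP     -> [-3, 5, 11]
STORE 0  -> [-3, 5]
STORE 1  -> [-3]
NEG      -> [3]
STORE 1  -> []
PUSH -20 -> [-20]
NEG      -> [20]
NEG      -> [-20]
DUP      -> [-20, -20]
LT       -> [0]

0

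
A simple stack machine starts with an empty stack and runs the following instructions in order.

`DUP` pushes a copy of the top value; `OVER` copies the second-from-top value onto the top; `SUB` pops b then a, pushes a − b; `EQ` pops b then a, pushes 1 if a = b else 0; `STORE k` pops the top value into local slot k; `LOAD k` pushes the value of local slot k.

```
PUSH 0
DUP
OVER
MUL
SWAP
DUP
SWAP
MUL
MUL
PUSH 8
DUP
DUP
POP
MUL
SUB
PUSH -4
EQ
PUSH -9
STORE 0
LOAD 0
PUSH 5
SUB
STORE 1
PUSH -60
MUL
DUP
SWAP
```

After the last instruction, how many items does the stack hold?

2

PUSH 0   -> [0]
DUP      -> [0, 0]
OVER     -> [0, 0, 0]
MUL      -> [0, 0]
SWAP     -> [0, 0]
DUP      -> [0, 0, 0]
SWAP     -> [0, 0, 0]
MUL      -> [0, 0]
MUL      -> [0]
PUSH 8   -> [0, 8]
DUP      -> [0, 8, 8]
DUP      -> [0, 8, 8, 8]
POP      -> [0, 8, 8]
MUL      -> [0, 64]
SUB      -> [-64]
PUSH -4  -> [-64, -4]
EQ       -> [0]
PUSH -9  -> [0, -9]
STORE 0  -> [0]
LOAD 0   -> [0, -9]
PUSH 5   -> [0, -9, 5]
SUB      -> [0, -14]
STORE 1  -> [0]
PUSH -60 -> [0, -60]
MUL      -> [0]
DUP      -> [0, 0]
SWAP     -> [0, 0]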